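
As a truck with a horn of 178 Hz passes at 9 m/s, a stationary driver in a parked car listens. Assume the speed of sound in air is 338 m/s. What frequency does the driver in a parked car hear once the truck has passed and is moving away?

173 Hz

Receding: f₂ = f · v/(v + v_s) = 178 × 338/347 ≈ 173 Hz.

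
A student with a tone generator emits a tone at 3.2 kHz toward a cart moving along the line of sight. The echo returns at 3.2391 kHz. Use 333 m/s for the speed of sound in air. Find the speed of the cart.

2.02 m/s

Double Doppler shift off a moving reflector: f₂ = f₀ · (v + u)/(v − u) (u > 0 toward emitter).
Rearranging, u = v · (f₂ − f₀)/(f₂ + f₀) = 333 × 0.0391/6.4391 ≈ 2.02 m/s.
So the cart is moving at 2.02 m/s toward the emitter.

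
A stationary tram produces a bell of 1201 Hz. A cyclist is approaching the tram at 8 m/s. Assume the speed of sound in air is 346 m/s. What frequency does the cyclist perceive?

1229 Hz

Only the observer moves, toward the source, so f' = f · (v + v_o)/v.
f' = 1201 × (346 + 8)/346 = 1201 × 354/346 ≈ 1229 Hz.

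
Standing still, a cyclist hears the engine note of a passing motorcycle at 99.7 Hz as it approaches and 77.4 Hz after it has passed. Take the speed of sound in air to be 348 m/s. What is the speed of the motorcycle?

44 m/s

f₁/f₂ = (v + v_s)/(v − v_s), so v_s = v · (f₁ − f₂)/(f₁ + f₂).
v_s = 348 × (99.7 − 77.4)/(99.7 + 77.4) = 348 × 22.3/177.1 ≈ 44 m/s.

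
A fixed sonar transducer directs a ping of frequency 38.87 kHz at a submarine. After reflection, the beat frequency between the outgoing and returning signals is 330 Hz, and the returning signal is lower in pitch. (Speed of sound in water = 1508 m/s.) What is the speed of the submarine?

Double Doppler shift off a moving reflector: f₂ = f₀ · (v + u)/(v − u) (u > 0 toward emitter).
Returning signal is lower, so f₂ = f₀ − Δf = 38870 − 330 = 38540 Hz.
Rearranging, u = v · (f₂ − f₀)/(f₂ + f₀) = 1508 × -330/77410 ≈ -6.4 m/s.
So the submarine is moving at 6.4 m/s away from the emitter.

6.4 m/s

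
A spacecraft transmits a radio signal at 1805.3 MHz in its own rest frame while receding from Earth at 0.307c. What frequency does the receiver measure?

1314.6 MHz

Relativistic Doppler for frequency: f' = f₀ · √((1 − β)/(1 + β)).
f' = 1805.3 × √(0.6930/1.3070) = 1805.3 × 0.72816 ≈ 1314.6 MHz.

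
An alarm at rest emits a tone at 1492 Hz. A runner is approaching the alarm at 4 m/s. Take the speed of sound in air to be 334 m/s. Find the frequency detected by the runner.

Moving observer, stationary source: f' = f · (v + v_o)/v.
f' = 1492 × (334 + 4)/334 = 1492 × 338/334 ≈ 1510 Hz.

1510 Hz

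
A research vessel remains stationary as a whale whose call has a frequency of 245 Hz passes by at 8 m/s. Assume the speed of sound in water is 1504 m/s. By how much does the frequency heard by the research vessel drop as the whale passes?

2.61 Hz

Approaching: f₁ = f · v/(v − v_s) = 245 × 1504/1496 ≈ 246.31 Hz.
Receding: f₂ = f · v/(v + v_s) = 245 × 1504/1512 ≈ 243.70 Hz.
Drop: f₁ − f₂ = 2f·v·v_s/(v² − v_s²) = 2 × 245 × 1504 × 8/(1504² − 8²) ≈ 2.61 Hz.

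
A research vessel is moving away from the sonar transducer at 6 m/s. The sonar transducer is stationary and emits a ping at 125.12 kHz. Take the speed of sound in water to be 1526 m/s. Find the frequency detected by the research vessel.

Moving observer, stationary source: f' = f · (v − v_o)/v.
f' = 125.12 × (1526 − 6)/1526 = 125.12 × 1520/1526 ≈ 124.6 kHz.

124.6 kHz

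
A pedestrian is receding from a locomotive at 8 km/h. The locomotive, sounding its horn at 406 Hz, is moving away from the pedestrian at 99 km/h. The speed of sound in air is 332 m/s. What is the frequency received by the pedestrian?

99 km/h = 27.5 m/s; 8 km/h = 2.222 m/s.
General Doppler shift: f' = f · (v − v_o)/(v + v_s).
f' = 406 × (332 − 2.222)/(332 + 27.5) = 406 × 329.78/359.5 ≈ 372 Hz.

372 Hz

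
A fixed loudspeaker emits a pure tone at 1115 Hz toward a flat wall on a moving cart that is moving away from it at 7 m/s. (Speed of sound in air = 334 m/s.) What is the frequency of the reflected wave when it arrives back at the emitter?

The flat wall on a moving cart first receives the wave as a moving observer: f₁ = f₀ · (v − u)/v = 1115 × (334 − 7)/334 ≈ 1092 Hz.
The reflection then acts as a moving source: f₂ = f₁ · v/(v + u) ≈ 1069 Hz.
Equivalently f₂ = f₀ · (v − u)/(v + u).

1069 Hz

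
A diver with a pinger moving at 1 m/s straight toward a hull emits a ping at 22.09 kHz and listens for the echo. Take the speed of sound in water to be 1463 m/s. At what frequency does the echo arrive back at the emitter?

22.1 kHz

The hull receives the sound from a moving source: f₁ = f₀ · v/(v − v_e) = 22.09 × 1463/1462 ≈ 22.1 kHz.
On the return leg the diver with a pinger is a moving observer: f₂ = f₁ · (v + v_e)/v = 22.1 × 1464/1463 ≈ 22.1 kHz.
Equivalently f₂ = f₀ · (v + v_e)/(v − v_e).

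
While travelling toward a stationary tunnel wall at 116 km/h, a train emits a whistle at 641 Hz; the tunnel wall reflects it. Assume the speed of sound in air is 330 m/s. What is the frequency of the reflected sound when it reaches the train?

116 km/h = 32.22 m/s.
The tunnel wall receives the sound from a moving source: f₁ = f₀ · v/(v − v_e) = 641 × 330/297.78 ≈ 710 Hz.
On the return leg the train is a moving observer: f₂ = f₁ · (v + v_e)/v = 710 × 362.22/330 ≈ 780 Hz.
Equivalently f₂ = f₀ · (v + v_e)/(v − v_e).

780 Hz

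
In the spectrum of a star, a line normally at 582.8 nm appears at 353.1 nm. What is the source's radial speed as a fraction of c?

0.463c

λ'/λ₀ = 0.6059 < 1 (blueshift), so the source is approaching.
λ'/λ₀ = √((1 − β)/(1 + β)) for an approaching source ⇒ β = (1 − r²)/(1 + r²) with r = λ'/λ₀.
β = (1 − 0.3671)/(1 + 0.3671) ≈ 0.463.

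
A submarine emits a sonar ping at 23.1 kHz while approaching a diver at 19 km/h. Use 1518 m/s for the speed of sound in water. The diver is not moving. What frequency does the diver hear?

23.2 kHz

19 km/h = 5.278 m/s.
Only the source moves, toward the listener, so f' = f · v/(v − v_s).
f' = 23.1 × 1518/(1518 − 5.278) = 23.1 × 1518/1513 ≈ 23.2 kHz.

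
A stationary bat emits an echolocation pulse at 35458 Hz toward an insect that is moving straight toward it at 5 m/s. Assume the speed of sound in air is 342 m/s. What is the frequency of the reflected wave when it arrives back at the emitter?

At the insect (a moving observer), f₁ = f₀ · (v + u)/v = 35458 × 347/342 ≈ 35976 Hz.
On reflection it acts as a source moving toward the stationary detector: f₂ = f₁ · v/(v − u) = 35976 × 342/337 ≈ 36510 Hz.
Equivalently f₂ = f₀ · (v + u)/(v − u).

36510 Hz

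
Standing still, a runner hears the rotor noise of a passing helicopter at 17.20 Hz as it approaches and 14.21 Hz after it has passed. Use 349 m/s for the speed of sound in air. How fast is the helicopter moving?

33 m/s

f₁/f₂ = (v + v_s)/(v − v_s), so v_s = v · (f₁ − f₂)/(f₁ + f₂).
v_s = 349 × (17.20 − 14.21)/(17.20 + 14.21) = 349 × 2.99/31.41 ≈ 33 m/s.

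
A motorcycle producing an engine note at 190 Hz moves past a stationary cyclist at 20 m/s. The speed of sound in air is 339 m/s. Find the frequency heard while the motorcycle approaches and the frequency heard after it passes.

202 Hz approaching; 179 Hz receding

Approaching: f₁ = f · v/(v − v_s) = 190 × 339/319 ≈ 202 Hz.
Receding: f₂ = f · v/(v + v_s) = 190 × 339/359 ≈ 179 Hz.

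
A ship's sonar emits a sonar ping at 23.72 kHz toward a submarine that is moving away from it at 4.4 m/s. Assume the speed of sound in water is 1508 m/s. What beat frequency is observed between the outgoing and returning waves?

138 Hz

The submarine first receives the wave as a moving observer: f₁ = f₀ · (v − u)/v = 23.72 × (1508 − 4.4)/1508 ≈ 23.6508 kHz.
On reflection it acts as a source moving away from the stationary detector: f₂ = f₁ · v/(v + u) = 23.6508 × 1508/1512.4 ≈ 23.5820 kHz.
Beat frequency (with f₀ = 23720 Hz): |f₂ − f₀| = 2u·f₀/(v + u) = 2 × 4.4 × 23720/1512.4 ≈ 138 Hz.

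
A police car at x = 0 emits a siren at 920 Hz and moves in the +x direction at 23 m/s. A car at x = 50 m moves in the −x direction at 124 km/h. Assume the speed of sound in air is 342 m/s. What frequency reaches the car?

1086 Hz

124 km/h = 34.44 m/s.
The observer lies on the +x side, so the source is heading toward the observer and the observer is heading toward the source.
With source approaching and observer approaching, f' = f · (v + v_o)/(v − v_s).
f' = 920 × (342 + 34.44)/(342 − 23) = 920 × 376.44/319 ≈ 1086 Hz.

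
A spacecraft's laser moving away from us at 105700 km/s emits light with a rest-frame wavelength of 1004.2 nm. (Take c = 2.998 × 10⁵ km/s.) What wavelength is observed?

β = v/c = 105700/299800 = 0.3526.
Relativistic Doppler for wavelength: λ' = λ₀ · √((1 + β)/(1 − β)).
λ' = 1004.2 × √(1.3526/0.6474) = 1004.2 × 1.44538 ≈ 1451.5 nm.

1451.5 nm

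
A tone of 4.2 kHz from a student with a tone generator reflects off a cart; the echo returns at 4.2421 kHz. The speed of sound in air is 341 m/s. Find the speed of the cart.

Double Doppler shift off a moving reflector: f₂ = f₀ · (v + u)/(v − u) (u > 0 toward emitter).
Rearranging, u = v · (f₂ − f₀)/(f₂ + f₀) = 341 × 0.0421/8.4421 ≈ 1.70 m/s.
So the cart is moving at 1.70 m/s toward the emitter.

1.70 m/s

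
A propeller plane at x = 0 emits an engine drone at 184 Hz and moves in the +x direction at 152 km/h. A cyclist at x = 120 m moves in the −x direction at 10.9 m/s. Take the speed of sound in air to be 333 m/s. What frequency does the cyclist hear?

152 km/h = 42.22 m/s.
The observer lies on the +x side, so the source is heading toward the observer and the observer is heading toward the source.
With source approaching and observer approaching, f' = f · (v + v_o)/(v − v_s).
f' = 184 × (333 + 10.9)/(333 − 42.22) = 184 × 343.9/290.78 ≈ 218 Hz.

218 Hz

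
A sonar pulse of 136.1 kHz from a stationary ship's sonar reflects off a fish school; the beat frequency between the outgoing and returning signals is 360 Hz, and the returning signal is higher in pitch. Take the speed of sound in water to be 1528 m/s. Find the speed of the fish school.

Double Doppler shift off a moving reflector: f₂ = f₀ · (v + u)/(v − u) (u > 0 toward emitter).
Returning signal is higher, so f₂ = f₀ + Δf = 136100 + 360 = 136460 Hz.
Rearranging, u = v · (f₂ − f₀)/(f₂ + f₀) = 1528 × 360/272560 ≈ 2.02 m/s.
So the fish school is moving at 2.02 m/s toward the emitter.

2.02 m/s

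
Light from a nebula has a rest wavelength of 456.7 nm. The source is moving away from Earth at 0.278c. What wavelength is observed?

607.6 nm

Relativistic Doppler for wavelength: λ' = λ₀ · √((1 + β)/(1 − β)).
λ' = 456.7 × √(1.2780/0.7220) = 456.7 × 1.33044 ≈ 607.6 nm.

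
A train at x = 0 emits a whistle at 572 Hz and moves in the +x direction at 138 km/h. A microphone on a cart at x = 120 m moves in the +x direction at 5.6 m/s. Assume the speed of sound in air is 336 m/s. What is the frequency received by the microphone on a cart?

635 Hz

138 km/h = 38.33 m/s.
The observer lies on the +x side, so the source is heading toward the observer and the observer is heading away from the source.
General Doppler shift: f' = f · (v − v_o)/(v − v_s).
f' = 572 × (336 − 5.6)/(336 − 38.33) = 572 × 330.4/297.67 ≈ 635 Hz.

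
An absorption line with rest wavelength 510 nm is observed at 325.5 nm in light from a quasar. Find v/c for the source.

λ'/λ₀ = 0.6382 < 1 (blueshift), so the source is approaching.
λ'/λ₀ = √((1 − β)/(1 + β)) for an approaching source ⇒ β = (1 − r²)/(1 + r²) with r = λ'/λ₀.
β = (1 − 0.4073)/(1 + 0.4073) ≈ 0.421.

0.421c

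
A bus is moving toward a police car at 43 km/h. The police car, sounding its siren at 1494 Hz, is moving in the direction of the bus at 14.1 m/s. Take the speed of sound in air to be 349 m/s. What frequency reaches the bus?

1610 Hz

43 km/h = 11.94 m/s.
General Doppler shift: f' = f · (v + v_o)/(v − v_s).
f' = 1494 × (349 + 11.94)/(349 − 14.1) = 1494 × 360.94/334.9 ≈ 1610 Hz.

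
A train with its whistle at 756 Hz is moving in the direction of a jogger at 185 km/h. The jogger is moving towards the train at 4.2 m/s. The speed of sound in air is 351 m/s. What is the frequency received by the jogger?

185 km/h = 51.39 m/s.
General Doppler shift: f' = f · (v + v_o)/(v − v_s).
f' = 756 × (351 + 4.2)/(351 − 51.39) = 756 × 355.2/299.61 ≈ 896 Hz.

896 Hz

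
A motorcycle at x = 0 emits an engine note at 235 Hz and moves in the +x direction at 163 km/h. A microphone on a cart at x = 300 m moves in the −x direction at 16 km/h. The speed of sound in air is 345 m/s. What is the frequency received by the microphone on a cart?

274 Hz

163 km/h = 45.28 m/s; 16 km/h = 4.444 m/s.
The observer lies on the +x side, so the source is heading toward the observer and the observer is heading toward the source.
Both move, so f' = f · (v + v_o)/(v − v_s).
f' = 235 × (345 + 4.444)/(345 − 45.28) = 235 × 349.44/299.72 ≈ 274 Hz.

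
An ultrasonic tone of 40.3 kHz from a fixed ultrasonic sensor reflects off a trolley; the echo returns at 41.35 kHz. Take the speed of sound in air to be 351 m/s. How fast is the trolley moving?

4.5 m/s

Double Doppler shift off a moving reflector: f₂ = f₀ · (v + u)/(v − u) (u > 0 toward emitter).
Rearranging, u = v · (f₂ − f₀)/(f₂ + f₀) = 351 × 1.05/81.65 ≈ 4.5 m/s.
So the trolley is moving at 4.5 m/s toward the emitter.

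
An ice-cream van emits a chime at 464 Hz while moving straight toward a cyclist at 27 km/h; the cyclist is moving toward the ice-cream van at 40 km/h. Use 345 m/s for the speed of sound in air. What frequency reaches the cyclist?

490 Hz

27 km/h = 7.5 m/s; 40 km/h = 11.11 m/s.
Both move, so f' = f · (v + v_o)/(v − v_s).
f' = 464 × (345 + 11.11)/(345 − 7.5) = 464 × 356.11/337.5 ≈ 490 Hz.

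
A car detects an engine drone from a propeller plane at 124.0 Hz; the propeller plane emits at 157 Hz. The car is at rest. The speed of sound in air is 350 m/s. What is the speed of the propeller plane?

93 m/s

f' < f, so the propeller plane is receding.
f' = f · v/(v + v_s) ⇒ v_s = v · |1 − f/f'|.
v_s = 350 × |1 − 157/124.0| = 350 × 0.2661 ≈ 93 m/s.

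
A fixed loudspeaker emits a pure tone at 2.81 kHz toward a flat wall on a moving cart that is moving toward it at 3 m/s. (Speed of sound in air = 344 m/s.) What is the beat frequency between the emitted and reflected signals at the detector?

49.4 Hz

At the flat wall on a moving cart (a moving observer), f₁ = f₀ · (v + u)/v = 2.81 × 347/344 ≈ 2.8345 kHz.
The reflection then acts as a moving source: f₂ = f₁ · v/(v − u) ≈ 2.8594 kHz.
Beat frequency (with f₀ = 2810 Hz): |f₂ − f₀| = 2u·f₀/(v − u) = 2 × 3 × 2810/341 ≈ 49.4 Hz.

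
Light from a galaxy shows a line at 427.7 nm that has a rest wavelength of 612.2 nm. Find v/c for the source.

0.344

λ'/λ₀ = 0.6986 < 1 (blueshift), so the source is approaching.
λ'/λ₀ = √((1 − β)/(1 + β)) for an approaching source ⇒ β = (1 − r²)/(1 + r²) with r = λ'/λ₀.
β = (1 − 0.4881)/(1 + 0.4881) ≈ 0.344.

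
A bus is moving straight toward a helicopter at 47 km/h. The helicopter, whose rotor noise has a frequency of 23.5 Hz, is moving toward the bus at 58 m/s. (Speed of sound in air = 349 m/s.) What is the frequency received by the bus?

29.2 Hz

47 km/h = 13.06 m/s.
With source approaching and observer approaching, f' = f · (v + v_o)/(v − v_s).
f' = 23.5 × (349 + 13.06)/(349 − 58) = 23.5 × 362.06/291 ≈ 29.2 Hz.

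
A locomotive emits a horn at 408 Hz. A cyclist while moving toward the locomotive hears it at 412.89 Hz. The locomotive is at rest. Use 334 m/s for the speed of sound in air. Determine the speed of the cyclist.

4.0 m/s

f' = f · (v + v_o)/v ⇒ v_o = v · |f'/f − 1|.
v_o = 334 × |412.89/408 − 1| = 334 × 0.01199 ≈ 4.0 m/s.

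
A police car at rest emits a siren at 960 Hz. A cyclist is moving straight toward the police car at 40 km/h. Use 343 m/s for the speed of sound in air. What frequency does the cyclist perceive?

991 Hz

40 km/h = 11.11 m/s.
Only the observer moves, toward the source, so f' = f · (v + v_o)/v.
f' = 960 × (343 + 11.11)/343 = 960 × 354.11/343 ≈ 991 Hz.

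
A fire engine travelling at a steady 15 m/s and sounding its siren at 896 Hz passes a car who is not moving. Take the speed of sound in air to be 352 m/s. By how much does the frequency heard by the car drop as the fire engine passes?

Approaching: f₁ = f · v/(v − v_s) = 896 × 352/337 ≈ 935.9 Hz.
Receding: f₂ = f · v/(v + v_s) = 896 × 352/367 ≈ 859.4 Hz.
Drop: f₁ − f₂ = 2f·v·v_s/(v² − v_s²) = 2 × 896 × 352 × 15/(352² − 15²) ≈ 76.5 Hz.

76.5 Hz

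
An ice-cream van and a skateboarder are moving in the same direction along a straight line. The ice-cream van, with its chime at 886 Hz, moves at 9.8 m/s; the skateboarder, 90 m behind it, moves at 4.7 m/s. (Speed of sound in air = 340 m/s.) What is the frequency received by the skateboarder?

873 Hz

The skateboarder is behind, so the ice-cream van is moving away from it while the skateboarder is moving toward the ice-cream van.
With source receding and observer approaching, f' = f · (v + v_o)/(v + v_s).
f' = 886 × (340 + 4.7)/(340 + 9.8) = 886 × 344.7/349.8 ≈ 873 Hz.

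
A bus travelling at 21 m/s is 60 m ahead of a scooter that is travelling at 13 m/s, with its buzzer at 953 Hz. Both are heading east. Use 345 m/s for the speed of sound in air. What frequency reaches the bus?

The bus is ahead, so the scooter is moving toward it while the bus is moving away from the scooter.
With source approaching and observer receding, f' = f · (v − v_o)/(v − v_s).
f' = 953 × (345 − 21)/(345 − 13) = 953 × 324/332 ≈ 930 Hz.

930 Hz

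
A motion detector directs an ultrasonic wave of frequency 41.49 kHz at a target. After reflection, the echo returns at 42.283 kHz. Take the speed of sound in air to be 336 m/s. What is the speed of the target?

Double Doppler shift off a moving reflector: f₂ = f₀ · (v + u)/(v − u) (u > 0 toward emitter).
Rearranging, u = v · (f₂ − f₀)/(f₂ + f₀) = 336 × 0.793/83.773 ≈ 3.2 m/s.
So the target is moving at 3.2 m/s toward the emitter.

3.2 m/s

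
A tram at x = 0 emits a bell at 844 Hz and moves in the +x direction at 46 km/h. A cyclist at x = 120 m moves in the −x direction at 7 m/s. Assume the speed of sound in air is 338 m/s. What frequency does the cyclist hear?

895 Hz

46 km/h = 12.78 m/s.
The observer lies on the +x side, so the source is heading toward the observer and the observer is heading toward the source.
Both move, so f' = f · (v + v_o)/(v − v_s).
f' = 844 × (338 + 7)/(338 − 12.78) = 844 × 345/325.22 ≈ 895 Hz.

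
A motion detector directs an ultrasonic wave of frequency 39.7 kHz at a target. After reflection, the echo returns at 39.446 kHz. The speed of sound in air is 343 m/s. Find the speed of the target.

1.10 m/s

Double Doppler shift off a moving reflector: f₂ = f₀ · (v + u)/(v − u) (u > 0 toward emitter).
Rearranging, u = v · (f₂ − f₀)/(f₂ + f₀) = 343 × -0.254/79.146 ≈ -1.10 m/s.
So the target is moving at 1.10 m/s away from the emitter.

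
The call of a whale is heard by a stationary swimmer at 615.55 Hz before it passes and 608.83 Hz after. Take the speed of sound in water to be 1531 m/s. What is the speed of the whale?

8.4 m/s

f₁/f₂ = (v + v_s)/(v − v_s), so v_s = v · (f₁ − f₂)/(f₁ + f₂).
v_s = 1531 × (615.55 − 608.83)/(615.55 + 608.83) = 1531 × 6.72/1224.38 ≈ 8.4 m/s.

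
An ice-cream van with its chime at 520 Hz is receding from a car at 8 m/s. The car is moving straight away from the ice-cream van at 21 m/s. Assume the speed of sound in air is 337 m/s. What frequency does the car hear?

476 Hz

Both move, so f' = f · (v − v_o)/(v + v_s).
f' = 520 × (337 − 21)/(337 + 8) = 520 × 316/345 ≈ 476 Hz.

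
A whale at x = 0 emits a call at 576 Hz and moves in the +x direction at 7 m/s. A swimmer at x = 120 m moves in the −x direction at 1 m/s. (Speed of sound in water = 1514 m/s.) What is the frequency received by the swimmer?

The observer lies on the +x side, so the source is heading toward the observer and the observer is heading toward the source.
With source approaching and observer approaching, f' = f · (v + v_o)/(v − v_s).
f' = 576 × (1514 + 1)/(1514 − 7) = 576 × 1515/1507 ≈ 579 Hz.

579 Hz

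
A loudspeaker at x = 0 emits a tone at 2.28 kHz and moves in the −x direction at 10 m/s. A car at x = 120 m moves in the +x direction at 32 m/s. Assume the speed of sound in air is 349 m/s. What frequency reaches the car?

The observer lies on the +x side, so the source is heading away from the observer and the observer is heading away from the source.
General Doppler shift: f' = f · (v − v_o)/(v + v_s).
f' = 2.28 × (349 − 32)/(349 + 10) = 2.28 × 317/359 ≈ 2.01 kHz.

2.01 kHz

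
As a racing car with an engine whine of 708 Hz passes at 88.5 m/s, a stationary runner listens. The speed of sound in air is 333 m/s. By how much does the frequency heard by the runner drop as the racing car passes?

Approaching: f₁ = f · v/(v − v_s) = 708 × 333/244.5 ≈ 964 Hz.
Receding: f₂ = f · v/(v + v_s) = 708 × 333/421.5 ≈ 559 Hz.
Drop: f₁ − f₂ = 2f·v·v_s/(v² − v_s²) = 2 × 708 × 333 × 88.5/(333² − 88.5²) ≈ 405 Hz.

405 Hz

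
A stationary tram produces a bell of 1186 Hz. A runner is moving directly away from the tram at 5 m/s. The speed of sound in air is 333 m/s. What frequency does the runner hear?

1168 Hz

Moving observer, stationary source: f' = f · (v − v_o)/v.
f' = 1186 × (333 − 5)/333 = 1186 × 328/333 ≈ 1168 Hz.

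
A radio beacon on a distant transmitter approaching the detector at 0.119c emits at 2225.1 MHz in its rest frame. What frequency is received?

2507.7 MHz

Relativistic Doppler for frequency: f' = f₀ · √((1 + β)/(1 − β)).
f' = 2225.1 × √(1.1190/0.8810) = 2225.1 × 1.12701 ≈ 2507.7 MHz.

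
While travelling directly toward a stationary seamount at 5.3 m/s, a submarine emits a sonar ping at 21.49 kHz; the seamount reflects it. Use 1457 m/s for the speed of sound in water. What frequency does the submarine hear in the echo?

The seamount receives the sound from a moving source: f₁ = f₀ · v/(v − v_e) = 21.49 × 1457/1451.7 ≈ 21.6 kHz.
On the return leg the submarine is a moving observer: f₂ = f₁ · (v + v_e)/v = 21.6 × 1462.3/1457 ≈ 21.6 kHz.

21.6 kHz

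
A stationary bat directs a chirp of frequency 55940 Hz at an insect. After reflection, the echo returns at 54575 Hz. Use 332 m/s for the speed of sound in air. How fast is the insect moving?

Double Doppler shift off a moving reflector: f₂ = f₀ · (v + u)/(v − u) (u > 0 toward emitter).
Rearranging, u = v · (f₂ − f₀)/(f₂ + f₀) = 332 × -1365/110515 ≈ -4.1 m/s.
So the insect is moving at 4.1 m/s away from the emitter.

4.1 m/s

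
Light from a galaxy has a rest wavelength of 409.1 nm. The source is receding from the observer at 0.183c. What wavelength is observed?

492.3 nm

Relativistic Doppler for wavelength: λ' = λ₀ · √((1 + β)/(1 − β)).
λ' = 409.1 × √(1.1830/0.8170) = 409.1 × 1.20332 ≈ 492.3 nm.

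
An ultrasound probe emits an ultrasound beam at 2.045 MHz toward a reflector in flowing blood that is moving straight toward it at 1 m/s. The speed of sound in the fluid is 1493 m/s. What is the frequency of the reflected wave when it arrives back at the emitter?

The reflector in flowing blood first receives the wave as a moving observer: f₁ = f₀ · (v + u)/v = 2.045 × (1493 + 1)/1493 ≈ 2.046 MHz.
On reflection it acts as a source moving toward the stationary detector: f₂ = f₁ · v/(v − u) = 2.046 × 1493/1492 ≈ 2.048 MHz.

2.048 MHz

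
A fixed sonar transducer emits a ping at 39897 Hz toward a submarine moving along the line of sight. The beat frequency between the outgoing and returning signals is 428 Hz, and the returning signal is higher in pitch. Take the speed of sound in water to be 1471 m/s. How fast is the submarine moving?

Double Doppler shift off a moving reflector: f₂ = f₀ · (v + u)/(v − u) (u > 0 toward emitter).
Returning signal is higher, so f₂ = f₀ + Δf = 39897 + 428 = 40325 Hz.
Rearranging, u = v · (f₂ − f₀)/(f₂ + f₀) = 1471 × 428/80222 ≈ 7.8 m/s.
So the submarine is moving at 7.8 m/s toward the emitter.

7.8 m/s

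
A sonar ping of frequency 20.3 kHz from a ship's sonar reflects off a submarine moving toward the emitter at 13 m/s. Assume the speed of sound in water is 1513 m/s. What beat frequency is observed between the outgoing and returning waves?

The submarine first receives the wave as a moving observer: f₁ = f₀ · (v + u)/v = 20.3 × (1513 + 13)/1513 ≈ 20.474 kHz.
The reflection then acts as a moving source: f₂ = f₁ · v/(v − u) ≈ 20.652 kHz.
Equivalently f₂ = f₀ · (v + u)/(v − u).
Beat frequency (with f₀ = 20300 Hz): |f₂ − f₀| = 2u·f₀/(v − u) = 2 × 13 × 20300/1500 ≈ 352 Hz.

352 Hz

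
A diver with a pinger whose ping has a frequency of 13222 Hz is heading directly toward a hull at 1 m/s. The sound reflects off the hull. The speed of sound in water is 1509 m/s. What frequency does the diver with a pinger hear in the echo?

13240 Hz

The hull receives the sound from a moving source: f₁ = f₀ · v/(v − v_e) = 13222 × 1509/1508 ≈ 13231 Hz.
On the return leg the diver with a pinger is a moving observer: f₂ = f₁ · (v + v_e)/v = 13231 × 1510/1509 ≈ 13240 Hz.
Equivalently f₂ = f₀ · (v + v_e)/(v − v_e).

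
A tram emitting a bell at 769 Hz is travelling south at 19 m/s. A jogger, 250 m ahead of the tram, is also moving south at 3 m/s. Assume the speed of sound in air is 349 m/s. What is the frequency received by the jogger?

806 Hz

The jogger is ahead, so the tram is moving toward it while the jogger is moving away from the tram.
Both move, so f' = f · (v − v_o)/(v − v_s).
f' = 769 × (349 − 3)/(349 − 19) = 769 × 346/330 ≈ 806 Hz.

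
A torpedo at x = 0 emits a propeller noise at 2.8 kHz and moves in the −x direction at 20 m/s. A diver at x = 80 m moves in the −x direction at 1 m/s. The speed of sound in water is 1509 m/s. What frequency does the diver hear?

2.77 kHz

The observer lies on the +x side, so the source is heading away from the observer and the observer is heading toward the source.
Both move, so f' = f · (v + v_o)/(v + v_s).
f' = 2.8 × (1509 + 1)/(1509 + 20) = 2.8 × 1510/1529 ≈ 2.77 kHz.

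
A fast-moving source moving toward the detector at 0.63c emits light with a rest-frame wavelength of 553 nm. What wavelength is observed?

263.5 nm

Relativistic Doppler for wavelength: λ' = λ₀ · √((1 − β)/(1 + β)).
λ' = 553 × √(0.3700/1.6300) = 553 × 0.47644 ≈ 263.5 nm.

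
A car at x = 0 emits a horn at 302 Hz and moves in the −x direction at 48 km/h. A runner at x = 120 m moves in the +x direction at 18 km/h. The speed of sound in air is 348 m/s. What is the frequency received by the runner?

48 km/h = 13.33 m/s; 18 km/h = 5 m/s.
The observer lies on the +x side, so the source is heading away from the observer and the observer is heading away from the source.
Both move, so f' = f · (v − v_o)/(v + v_s).
f' = 302 × (348 − 5)/(348 + 13.33) = 302 × 343/361.33 ≈ 287 Hz.

287 Hz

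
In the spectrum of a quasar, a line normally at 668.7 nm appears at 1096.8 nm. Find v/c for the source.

0.458c

λ'/λ₀ = 1.6402 > 1 (redshift), so the source is receding.
λ'/λ₀ = √((1 + β)/(1 − β)) for a receding source ⇒ β = (r² − 1)/(r² + 1) with r = λ'/λ₀.
β = (2.6902 − 1)/(2.6902 + 1) ≈ 0.458.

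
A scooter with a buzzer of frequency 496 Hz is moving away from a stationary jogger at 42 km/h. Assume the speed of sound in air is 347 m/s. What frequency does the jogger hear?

480 Hz

42 km/h = 11.67 m/s.
Only the source moves, away from the listener, so f' = f · v/(v + v_s).
f' = 496 × 347/(347 + 11.67) = 496 × 347/358.7 ≈ 480 Hz.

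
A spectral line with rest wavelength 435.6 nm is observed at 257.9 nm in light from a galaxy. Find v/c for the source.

0.481

λ'/λ₀ = 0.5921 < 1 (blueshift), so the source is approaching.
λ'/λ₀ = √((1 − β)/(1 + β)) for an approaching source ⇒ β = (1 − r²)/(1 + r²) with r = λ'/λ₀.
β = (1 − 0.3505)/(1 + 0.3505) ≈ 0.481.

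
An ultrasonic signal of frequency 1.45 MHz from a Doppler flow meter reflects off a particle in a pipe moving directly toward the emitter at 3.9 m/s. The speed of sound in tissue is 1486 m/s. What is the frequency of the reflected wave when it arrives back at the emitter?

1.4576 MHz

The particle in a pipe first receives the wave as a moving observer: f₁ = f₀ · (v + u)/v = 1.45 × (1486 + 3.9)/1486 ≈ 1.4538 MHz.
The reflection then acts as a moving source: f₂ = f₁ · v/(v − u) ≈ 1.4576 MHz.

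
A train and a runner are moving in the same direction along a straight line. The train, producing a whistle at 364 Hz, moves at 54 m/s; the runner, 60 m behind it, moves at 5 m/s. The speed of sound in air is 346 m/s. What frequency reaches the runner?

319 Hz

The runner is behind, so the train is moving away from it while the runner is moving toward the train.
Both move, so f' = f · (v + v_o)/(v + v_s).
f' = 364 × (346 + 5)/(346 + 54) = 364 × 351/400 ≈ 319 Hz.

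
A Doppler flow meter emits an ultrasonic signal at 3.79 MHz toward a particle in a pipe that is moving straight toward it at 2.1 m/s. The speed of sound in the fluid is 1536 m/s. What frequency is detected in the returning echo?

3.800 MHz

At the particle in a pipe (a moving observer), f₁ = f₀ · (v + u)/v = 3.79 × 1538.1/1536 ≈ 3.795 MHz.
On reflection it acts as a source moving toward the stationary detector: f₂ = f₁ · v/(v − u) = 3.795 × 1536/1533.9 ≈ 3.800 MHz.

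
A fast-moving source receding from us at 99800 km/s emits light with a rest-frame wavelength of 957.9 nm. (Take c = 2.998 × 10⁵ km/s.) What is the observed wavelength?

1354.0 nm

β = v/c = 99800/299800 = 0.3329.
Relativistic Doppler for wavelength: λ' = λ₀ · √((1 + β)/(1 − β)).
λ' = 957.9 × √(1.3329/0.6671) = 957.9 × 1.41351 ≈ 1354.0 nm.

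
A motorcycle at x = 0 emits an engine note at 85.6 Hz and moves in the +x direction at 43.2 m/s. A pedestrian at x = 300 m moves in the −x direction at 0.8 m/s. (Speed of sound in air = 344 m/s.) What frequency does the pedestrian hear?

98 Hz

The observer lies on the +x side, so the source is heading toward the observer and the observer is heading toward the source.
Both move, so f' = f · (v + v_o)/(v − v_s).
f' = 85.6 × (344 + 0.8)/(344 − 43.2) = 85.6 × 344.8/300.8 ≈ 98 Hz.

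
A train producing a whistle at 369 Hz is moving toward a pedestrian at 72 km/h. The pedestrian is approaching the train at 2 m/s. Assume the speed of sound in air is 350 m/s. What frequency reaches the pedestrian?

394 Hz

72 km/h = 20 m/s.
General Doppler shift: f' = f · (v + v_o)/(v − v_s).
f' = 369 × (350 + 2)/(350 − 20) = 369 × 352/330 ≈ 394 Hz.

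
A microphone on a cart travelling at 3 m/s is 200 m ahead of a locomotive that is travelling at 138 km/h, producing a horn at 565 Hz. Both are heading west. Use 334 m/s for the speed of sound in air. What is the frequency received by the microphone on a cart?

138 km/h = 38.33 m/s.
The microphone on a cart is ahead, so the locomotive is moving toward it while the microphone on a cart is moving away from the locomotive.
Both move, so f' = f · (v − v_o)/(v − v_s).
f' = 565 × (334 − 3)/(334 − 38.33) = 565 × 331/295.67 ≈ 633 Hz.

633 Hz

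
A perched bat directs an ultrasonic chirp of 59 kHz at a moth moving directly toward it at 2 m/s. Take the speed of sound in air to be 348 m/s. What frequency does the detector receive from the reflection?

At the moth (a moving observer), f₁ = f₀ · (v + u)/v = 59 × 350/348 ≈ 59.3 kHz.
On reflection it acts as a source moving toward the stationary detector: f₂ = f₁ · v/(v − u) = 59.3 × 348/346 ≈ 59.7 kHz.
Equivalently f₂ = f₀ · (v + u)/(v − u).

59.7 kHz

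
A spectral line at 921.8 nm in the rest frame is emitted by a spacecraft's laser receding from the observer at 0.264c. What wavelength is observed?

Relativistic Doppler for wavelength: λ' = λ₀ · √((1 + β)/(1 − β)).
λ' = 921.8 × √(1.2640/0.7360) = 921.8 × 1.31049 ≈ 1208.0 nm.

1208.0 nm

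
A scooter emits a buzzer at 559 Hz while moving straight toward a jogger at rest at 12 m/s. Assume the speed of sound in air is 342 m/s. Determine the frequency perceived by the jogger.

Only the source moves, toward the listener, so f' = f · v/(v − v_s).
f' = 559 × 342/(342 − 12) = 559 × 342/330 ≈ 579 Hz.

579 Hz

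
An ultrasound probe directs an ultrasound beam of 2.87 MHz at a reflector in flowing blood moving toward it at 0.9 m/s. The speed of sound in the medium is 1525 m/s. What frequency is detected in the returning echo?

The reflector in flowing blood first receives the wave as a moving observer: f₁ = f₀ · (v + u)/v = 2.87 × (1525 + 0.9)/1525 ≈ 2.872 MHz.
On reflection it acts as a source moving toward the stationary detector: f₂ = f₁ · v/(v − u) = 2.872 × 1525/1524.1 ≈ 2.873 MHz.

2.873 MHz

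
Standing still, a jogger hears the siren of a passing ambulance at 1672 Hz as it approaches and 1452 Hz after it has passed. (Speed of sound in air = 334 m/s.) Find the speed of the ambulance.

f₁/f₂ = (v + v_s)/(v − v_s), so v_s = v · (f₁ − f₂)/(f₁ + f₂).
v_s = 334 × (1672 − 1452)/(1672 + 1452) = 334 × 220/3124 ≈ 23.5 m/s.

23.5 m/s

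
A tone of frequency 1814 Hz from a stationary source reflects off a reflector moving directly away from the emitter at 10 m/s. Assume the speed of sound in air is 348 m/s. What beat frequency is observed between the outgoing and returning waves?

101 Hz

The reflector first receives the wave as a moving observer: f₁ = f₀ · (v − u)/v = 1814 × (348 − 10)/348 ≈ 1761.9 Hz.
The reflection then acts as a moving source: f₂ = f₁ · v/(v + u) ≈ 1712.7 Hz.
Beat frequency: |f₂ − f₀| = 2u·f₀/(v + u) = 2 × 10 × 1814/358 ≈ 101 Hz.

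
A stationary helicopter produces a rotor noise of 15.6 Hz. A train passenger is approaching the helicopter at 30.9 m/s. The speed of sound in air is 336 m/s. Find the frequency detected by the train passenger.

17.0 Hz

Moving observer, stationary source: f' = f · (v + v_o)/v.
f' = 15.6 × (336 + 30.9)/336 = 15.6 × 366.9/336 ≈ 17.0 Hz.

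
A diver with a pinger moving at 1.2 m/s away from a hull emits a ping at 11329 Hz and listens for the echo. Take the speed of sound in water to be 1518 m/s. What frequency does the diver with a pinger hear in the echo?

11311 Hz

The hull receives the sound from a moving source: f₁ = f₀ · v/(v + v_e) = 11329 × 1518/1519.2 ≈ 11320 Hz.
On the return leg the diver with a pinger is a moving observer: f₂ = f₁ · (v − v_e)/v = 11320 × 1516.8/1518 ≈ 11311 Hz.
Equivalently f₂ = f₀ · (v − v_e)/(v + v_e).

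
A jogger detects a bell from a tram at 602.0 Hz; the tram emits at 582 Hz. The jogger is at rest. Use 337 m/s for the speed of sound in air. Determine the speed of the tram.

f' > f, so the tram is approaching.
f' = f · v/(v − v_s) ⇒ v_s = v · |1 − f/f'|.
v_s = 337 × |1 − 582/602.0| = 337 × 0.03322 ≈ 11.2 m/s.

11.2 m/s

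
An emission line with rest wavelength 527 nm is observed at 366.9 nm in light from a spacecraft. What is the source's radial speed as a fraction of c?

λ'/λ₀ = 0.6962 < 1 (blueshift), so the source is approaching.
λ'/λ₀ = √((1 − β)/(1 + β)) for an approaching source ⇒ β = (1 − r²)/(1 + r²) with r = λ'/λ₀.
β = (1 − 0.4847)/(1 + 0.4847) ≈ 0.347.

0.347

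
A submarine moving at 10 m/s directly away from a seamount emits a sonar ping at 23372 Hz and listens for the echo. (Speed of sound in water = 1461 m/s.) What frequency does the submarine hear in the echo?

23054 Hz

The seamount receives the sound from a moving source: f₁ = f₀ · v/(v + v_e) = 23372 × 1461/1471 ≈ 23213 Hz.
On the return leg the submarine is a moving observer: f₂ = f₁ · (v − v_e)/v = 23213 × 1451/1461 ≈ 23054 Hz.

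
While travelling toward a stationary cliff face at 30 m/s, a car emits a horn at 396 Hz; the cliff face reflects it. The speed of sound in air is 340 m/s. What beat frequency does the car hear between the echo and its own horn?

The cliff face receives the sound from a moving source: f₁ = f₀ · v/(v − v_e) = 396 × 340/310 ≈ 434.3 Hz.
On the return leg the car is a moving observer: f₂ = f₁ · (v + v_e)/v = 434.3 × 370/340 ≈ 472.6 Hz.
Beat against the emitted tone: |f₂ − f₀| = 2v_e·f₀/(v − v_e) = 2 × 30 × 396/310 ≈ 77 Hz.

77 Hz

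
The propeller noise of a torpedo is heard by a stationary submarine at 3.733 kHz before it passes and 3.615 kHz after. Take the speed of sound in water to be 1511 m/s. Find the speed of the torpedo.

24.3 m/s

f₁/f₂ = (v + v_s)/(v − v_s), so v_s = v · (f₁ − f₂)/(f₁ + f₂).
v_s = 1511 × (3.733 − 3.615)/(3.733 + 3.615) = 1511 × 0.118/7.348 ≈ 24.3 m/s.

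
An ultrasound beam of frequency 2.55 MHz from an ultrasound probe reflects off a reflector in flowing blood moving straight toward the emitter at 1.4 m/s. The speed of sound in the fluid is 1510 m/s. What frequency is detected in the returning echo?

The reflector in flowing blood first receives the wave as a moving observer: f₁ = f₀ · (v + u)/v = 2.55 × (1510 + 1.4)/1510 ≈ 2.552 MHz.
On reflection it acts as a source moving toward the stationary detector: f₂ = f₁ · v/(v − u) = 2.552 × 1510/1508.6 ≈ 2.555 MHz.

2.555 MHz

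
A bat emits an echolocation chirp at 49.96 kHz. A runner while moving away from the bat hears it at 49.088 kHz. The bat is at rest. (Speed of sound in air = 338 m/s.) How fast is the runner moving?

5.9 m/s

f' = f · (v − v_o)/v ⇒ v_o = v · |f'/f − 1|.
v_o = 338 × |49.088/49.96 − 1| = 338 × 0.01745 ≈ 5.9 m/s.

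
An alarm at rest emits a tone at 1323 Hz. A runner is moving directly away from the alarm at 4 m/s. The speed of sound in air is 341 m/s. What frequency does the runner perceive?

Moving observer, stationary source: f' = f · (v − v_o)/v.
f' = 1323 × (341 − 4)/341 = 1323 × 337/341 ≈ 1307 Hz.

1307 Hz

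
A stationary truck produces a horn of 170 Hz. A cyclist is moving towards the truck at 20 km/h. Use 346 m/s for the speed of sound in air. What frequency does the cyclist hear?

20 km/h = 5.556 m/s.
Only the observer moves, toward the source, so f' = f · (v + v_o)/v.
f' = 170 × (346 + 5.556)/346 = 170 × 351.56/346 ≈ 173 Hz.

173 Hz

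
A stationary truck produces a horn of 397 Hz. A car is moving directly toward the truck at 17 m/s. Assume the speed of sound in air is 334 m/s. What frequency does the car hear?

417 Hz

Moving observer, stationary source: f' = f · (v + v_o)/v.
f' = 397 × (334 + 17)/334 = 397 × 351/334 ≈ 417 Hz.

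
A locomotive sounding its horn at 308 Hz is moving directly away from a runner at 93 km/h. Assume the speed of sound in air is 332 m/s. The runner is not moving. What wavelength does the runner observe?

1.16 m

93 km/h = 25.83 m/s.
Only the source moves, away from the listener, so f' = f · v/(v + v_s).
f' = 308 × 332/(332 + 25.83) ≈ 286 Hz.
λ' = v/f' = 332/285.764 ≈ 1.16 m.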